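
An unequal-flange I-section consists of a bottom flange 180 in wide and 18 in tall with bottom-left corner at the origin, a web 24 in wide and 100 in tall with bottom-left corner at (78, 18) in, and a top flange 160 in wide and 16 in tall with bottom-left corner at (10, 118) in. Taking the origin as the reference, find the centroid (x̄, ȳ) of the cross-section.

bottom flange: A = 180 × 18 = 3240.00, centroid at (90.00, 9.00).
web: A = 24 × 100 = 2400.00, centroid at (90.00, 68.00).
top flange: A = 160 × 16 = 2560.00, centroid at (90.00, 126.00).
ΣA = 8200.00 in², ΣAx̄ = 738000.00 in³, ΣAȳ = 514920.00 in³.
x̄ = 738000.00/8200.00 = 90.00 in; ȳ = 514920.00/8200.00 = 62.80 in.

x̄ = 90.00 in, ȳ = 62.80 in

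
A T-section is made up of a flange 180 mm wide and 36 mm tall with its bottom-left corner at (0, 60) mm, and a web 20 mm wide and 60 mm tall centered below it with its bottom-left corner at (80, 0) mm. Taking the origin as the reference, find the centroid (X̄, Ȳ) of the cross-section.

X̄ = 90.00 mm, Ȳ = 70.50 mm

web: A = 20 × 60 = 1200.00, centroid at (90.00, 30.00).
flange: A = 180 × 36 = 6480.00, centroid at (90.00, 78.00).
ΣA = 7680.00 mm², ΣAX̄ = 691200.00 mm³, ΣAȲ = 541440.00 mm³.
X̄ = 691200.00/7680.00 = 90.00 mm; Ȳ = 541440.00/7680.00 = 70.50 mm.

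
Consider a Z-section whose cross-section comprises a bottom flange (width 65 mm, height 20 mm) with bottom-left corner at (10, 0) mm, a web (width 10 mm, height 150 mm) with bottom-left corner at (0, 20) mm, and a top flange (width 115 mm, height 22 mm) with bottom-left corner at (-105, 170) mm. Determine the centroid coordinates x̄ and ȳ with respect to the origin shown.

x̄ = -10.77 mm, ȳ = 115.09 mm

Part | A | x̄ᵢ | ȳᵢ | A·x̄ᵢ | A·ȳᵢ
bottom flange | 1300.00 | 42.50 | 10.00 | 55250.00 | 13000.00
web | 1500.00 | 5.00 | 95.00 | 7500.00 | 142500.00
top flange | 2530.00 | -47.50 | 181.00 | -120175.00 | 457930.00
Σ | 5330.00 |  |  | -57425.00 | 613430.00
x̄ = -57425.00 / 5330.00 = -10.77 mm
ȳ = 613430.00 / 5330.00 = 115.09 mm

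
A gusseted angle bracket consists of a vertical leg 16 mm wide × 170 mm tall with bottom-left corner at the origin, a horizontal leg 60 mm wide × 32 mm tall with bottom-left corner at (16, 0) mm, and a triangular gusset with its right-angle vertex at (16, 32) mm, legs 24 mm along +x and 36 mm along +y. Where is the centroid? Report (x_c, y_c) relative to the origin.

vertical leg: A = 16 × 170 = 2720.00, centroid at (8.00, 85.00).
horizontal leg: A = 60 × 32 = 1920.00, centroid at (46.00, 16.00).
gusset: A = ½·24·36 = 432.00, centroid at (24.00, 44.00).
ΣA = 5072.00 mm², ΣAx_c = 120448.00 mm³, ΣAy_c = 280928.00 mm³.
x_c = 120448.00/5072.00 = 23.75 mm; y_c = 280928.00/5072.00 = 55.39 mm.

x_c = 23.75 mm, y_c = 55.39 mm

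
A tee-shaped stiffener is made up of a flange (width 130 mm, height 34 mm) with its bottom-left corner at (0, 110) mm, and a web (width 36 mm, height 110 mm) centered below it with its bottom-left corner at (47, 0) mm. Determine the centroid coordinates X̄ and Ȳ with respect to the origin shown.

X̄ = 65.00 mm, Ȳ = 92.98 mm

web: A = 36 × 110 = 3960.00, centroid at (65.00, 55.00).
flange: A = 130 × 34 = 4420.00, centroid at (65.00, 127.00).
ΣA = 8380.00 mm², ΣAX̄ = 544700.00 mm³, ΣAȲ = 779140.00 mm³.
X̄ = 544700.00/8380.00 = 65.00 mm; Ȳ = 779140.00/8380.00 = 92.98 mm.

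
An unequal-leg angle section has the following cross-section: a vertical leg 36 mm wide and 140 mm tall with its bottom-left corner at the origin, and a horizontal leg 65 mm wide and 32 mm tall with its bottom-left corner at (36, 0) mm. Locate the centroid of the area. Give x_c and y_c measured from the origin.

vertical leg: A = 36 × 140 = 5040.00, centroid at (18.00, 70.00).
horizontal leg: A = 65 × 32 = 2080.00, centroid at (68.50, 16.00).
ΣA = 7120.00 mm²
ΣAx_c = (5040.00)(18.00) + (2080.00)(68.50) = 233200.00 mm³
ΣAy_c = (5040.00)(70.00) + (2080.00)(16.00) = 386080.00 mm³
x_c = 233200.00 / 7120.00 = 32.75 mm
y_c = 386080.00 / 7120.00 = 54.22 mm

x_c = 32.75 mm, y_c = 54.22 mm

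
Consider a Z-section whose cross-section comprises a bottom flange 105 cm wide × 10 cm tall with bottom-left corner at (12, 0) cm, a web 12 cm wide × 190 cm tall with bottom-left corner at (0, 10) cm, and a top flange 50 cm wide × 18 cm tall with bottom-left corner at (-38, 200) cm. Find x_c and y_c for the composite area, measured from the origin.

bottom flange: A = 105 × 10 = 1050.00, centroid at (64.50, 5.00).
web: A = 12 × 190 = 2280.00, centroid at (6.00, 105.00).
top flange: A = 50 × 18 = 900.00, centroid at (-13.00, 209.00).
ΣA = 4230.00 cm², ΣAx_c = 69705.00 cm³, ΣAy_c = 432750.00 cm³.
x_c = 69705.00/4230.00 = 16.48 cm; y_c = 432750.00/4230.00 = 102.30 cm.

x_c = 16.48 cm, y_c = 102.30 cm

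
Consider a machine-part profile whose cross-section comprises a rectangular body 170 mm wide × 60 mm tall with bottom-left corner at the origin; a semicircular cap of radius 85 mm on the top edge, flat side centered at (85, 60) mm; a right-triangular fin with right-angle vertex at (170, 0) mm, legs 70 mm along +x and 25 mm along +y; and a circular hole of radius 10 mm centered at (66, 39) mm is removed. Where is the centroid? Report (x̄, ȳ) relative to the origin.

rectangular body: A = 170 × 60 = 10200.00, centroid at (85.00, 30.00).
semicircular top: A = ½π·85² = 11349.00, centroid at (85.00, 96.08).
triangular fin: A = ½·70·25 = 875.00, centroid at (193.33, 8.33).
hole: A = −π·10² = -314.16, centroid at (66.00, 39.00).
ΣA = 22109.84 mm²
ΣAx̄ = (10200.00)(85.00) + (11349.00)(85.00) + (875.00)(193.33) + (-314.16)(66.00) = 1980097.45 mm³
ΣAȳ = (10200.00)(30.00) + (11349.00)(96.08) + (875.00)(8.33) + (-314.16)(39.00) = 1391396.33 mm³
x̄ = 1980097.45 / 22109.84 = 89.56 mm
ȳ = 1391396.33 / 22109.84 = 62.93 mm

x̄ = 89.56 mm, ȳ = 62.93 mm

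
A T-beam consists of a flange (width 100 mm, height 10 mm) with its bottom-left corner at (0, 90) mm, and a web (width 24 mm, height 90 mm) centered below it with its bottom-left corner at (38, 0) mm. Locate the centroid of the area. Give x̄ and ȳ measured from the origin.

web: A = 24 × 90 = 2160.00, centroid at (50.00, 45.00).
flange: A = 100 × 10 = 1000.00, centroid at (50.00, 95.00).
ΣA = 3160.00 mm²
ΣAx̄ = (2160.00)(50.00) + (1000.00)(50.00) = 158000.00 mm³
ΣAȳ = (2160.00)(45.00) + (1000.00)(95.00) = 192200.00 mm³
x̄ = 158000.00 / 3160.00 = 50.00 mm
ȳ = 192200.00 / 3160.00 = 60.82 mm

x̄ = 50.00 mm, ȳ = 60.82 mm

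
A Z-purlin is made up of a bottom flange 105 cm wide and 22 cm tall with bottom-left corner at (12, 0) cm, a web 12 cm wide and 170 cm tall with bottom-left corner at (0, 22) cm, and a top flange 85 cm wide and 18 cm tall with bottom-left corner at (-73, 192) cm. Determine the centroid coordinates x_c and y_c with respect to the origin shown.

bottom flange: A = 105 × 22 = 2310.00, centroid at (64.50, 11.00).
web: A = 12 × 170 = 2040.00, centroid at (6.00, 107.00).
top flange: A = 85 × 18 = 1530.00, centroid at (-30.50, 201.00).
ΣA = 5880.00 cm²
ΣAx_c = (2310.00)(64.50) + (2040.00)(6.00) + (1530.00)(-30.50) = 114570.00 cm³
ΣAy_c = (2310.00)(11.00) + (2040.00)(107.00) + (1530.00)(201.00) = 551220.00 cm³
x_c = 114570.00 / 5880.00 = 19.48 cm
y_c = 551220.00 / 5880.00 = 93.74 cm

x_c = 19.48 cm, y_c = 93.74 cm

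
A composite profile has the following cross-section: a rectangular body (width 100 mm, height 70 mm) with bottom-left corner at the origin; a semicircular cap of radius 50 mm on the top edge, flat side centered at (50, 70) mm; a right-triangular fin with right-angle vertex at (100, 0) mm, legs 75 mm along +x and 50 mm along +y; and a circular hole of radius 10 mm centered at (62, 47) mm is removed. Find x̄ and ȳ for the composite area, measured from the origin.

rectangular body: A = 100 × 70 = 7000.00, centroid at (50.00, 35.00).
semicircular top: A = ½π·50² = 3926.99, centroid at (50.00, 91.22).
triangular fin: A = ½·75·50 = 1875.00, centroid at (125.00, 16.67).
hole: A = −π·10² = -314.16, centroid at (62.00, 47.00).
ΣA = 12487.83 mm²
ΣAx̄ = (7000.00)(50.00) + (3926.99)(50.00) + (1875.00)(125.00) + (-314.16)(62.00) = 761246.67 mm³
ΣAȳ = (7000.00)(35.00) + (3926.99)(91.22) + (1875.00)(16.67) + (-314.16)(47.00) = 619707.21 mm³
x̄ = 761246.67 / 12487.83 = 60.96 mm
ȳ = 619707.21 / 12487.83 = 49.62 mm

x̄ = 60.96 mm, ȳ = 49.62 mm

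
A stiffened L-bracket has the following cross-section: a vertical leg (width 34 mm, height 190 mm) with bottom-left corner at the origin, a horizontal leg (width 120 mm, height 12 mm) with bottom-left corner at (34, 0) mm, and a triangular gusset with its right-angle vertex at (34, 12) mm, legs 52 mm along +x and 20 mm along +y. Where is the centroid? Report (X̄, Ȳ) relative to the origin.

X̄ = 32.29 mm, Ȳ = 75.06 mm

vertical leg: A = 34 × 190 = 6460.00, centroid at (17.00, 95.00).
horizontal leg: A = 120 × 12 = 1440.00, centroid at (94.00, 6.00).
gusset: A = ½·52·20 = 520.00, centroid at (51.33, 18.67).
ΣA = 8420.00 mm²
ΣAX̄ = (6460.00)(17.00) + (1440.00)(94.00) + (520.00)(51.33) = 271873.33 mm³
ΣAȲ = (6460.00)(95.00) + (1440.00)(6.00) + (520.00)(18.67) = 632046.67 mm³
X̄ = 271873.33 / 8420.00 = 32.29 mm
Ȳ = 632046.67 / 8420.00 = 75.06 mm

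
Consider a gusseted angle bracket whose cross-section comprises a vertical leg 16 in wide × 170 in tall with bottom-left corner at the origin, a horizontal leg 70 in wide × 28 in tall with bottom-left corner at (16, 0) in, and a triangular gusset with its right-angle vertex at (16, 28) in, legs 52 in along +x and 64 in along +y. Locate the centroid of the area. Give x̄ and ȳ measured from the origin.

x̄ = 27.93 in, ȳ = 53.71 in

Part | A | x̄ᵢ | ȳᵢ | A·x̄ᵢ | A·ȳᵢ
vertical leg | 2720.00 | 8.00 | 85.00 | 21760.00 | 231200.00
horizontal leg | 1960.00 | 51.00 | 14.00 | 99960.00 | 27440.00
gusset | 1664.00 | 33.33 | 49.33 | 55466.67 | 82090.67
Σ | 6344.00 |  |  | 177186.67 | 340730.67
x̄ = 177186.67 / 6344.00 = 27.93 in
ȳ = 340730.67 / 6344.00 = 53.71 in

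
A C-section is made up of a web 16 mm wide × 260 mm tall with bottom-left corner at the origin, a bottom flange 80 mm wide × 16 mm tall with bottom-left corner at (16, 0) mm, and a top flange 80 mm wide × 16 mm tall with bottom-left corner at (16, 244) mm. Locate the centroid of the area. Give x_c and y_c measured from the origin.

x_c = 26.29 mm, y_c = 130.00 mm

web: A = 16 × 260 = 4160.00, centroid at (8.00, 130.00).
bottom flange: A = 80 × 16 = 1280.00, centroid at (56.00, 8.00).
top flange: A = 80 × 16 = 1280.00, centroid at (56.00, 252.00).
ΣA = 6720.00 mm²
ΣAx_c = (4160.00)(8.00) + (1280.00)(56.00) + (1280.00)(56.00) = 176640.00 mm³
ΣAy_c = (4160.00)(130.00) + (1280.00)(8.00) + (1280.00)(252.00) = 873600.00 mm³
x_c = 176640.00 / 6720.00 = 26.29 mm
y_c = 873600.00 / 6720.00 = 130.00 mm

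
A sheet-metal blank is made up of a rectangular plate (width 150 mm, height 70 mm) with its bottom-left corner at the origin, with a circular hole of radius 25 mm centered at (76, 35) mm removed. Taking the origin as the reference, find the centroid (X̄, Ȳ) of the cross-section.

Part | A | x̄ᵢ | ȳᵢ | A·x̄ᵢ | A·ȳᵢ
plate | 10500.00 | 75.00 | 35.00 | 787500.00 | 367500.00
hole | -1963.50 | 76.00 | 35.00 | -149225.65 | -68722.34
Σ | 8536.50 |  |  | 638274.35 | 298777.66
X̄ = 638274.35 / 8536.50 = 74.77 mm
Ȳ = 298777.66 / 8536.50 = 35.00 mm

X̄ = 74.77 mm, Ȳ = 35.00 mm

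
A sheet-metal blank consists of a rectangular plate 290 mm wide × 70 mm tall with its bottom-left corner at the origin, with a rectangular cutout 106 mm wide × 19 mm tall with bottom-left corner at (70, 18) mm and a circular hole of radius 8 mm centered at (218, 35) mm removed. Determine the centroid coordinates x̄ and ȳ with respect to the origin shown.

Part | A | x̄ᵢ | ȳᵢ | A·x̄ᵢ | A·ȳᵢ
plate | 20300.00 | 145.00 | 35.00 | 2943500.00 | 710500.00
hole 1 | -2014.00 | 123.00 | 27.50 | -247722.00 | -55385.00
hole 2 | -201.06 | 218.00 | 35.00 | -43831.50 | -7037.17
Σ | 18084.94 |  |  | 2651946.50 | 648077.83
x̄ = 2651946.50 / 18084.94 = 146.64 mm
ȳ = 648077.83 / 18084.94 = 35.84 mm

x̄ = 146.64 mm, ȳ = 35.84 mm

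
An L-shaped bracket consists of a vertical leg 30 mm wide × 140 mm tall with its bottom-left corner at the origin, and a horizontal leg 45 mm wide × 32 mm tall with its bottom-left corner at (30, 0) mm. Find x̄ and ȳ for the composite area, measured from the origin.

Part | A | x̄ᵢ | ȳᵢ | A·x̄ᵢ | A·ȳᵢ
vertical leg | 4200.00 | 15.00 | 70.00 | 63000.00 | 294000.00
horizontal leg | 1440.00 | 52.50 | 16.00 | 75600.00 | 23040.00
Σ | 5640.00 |  |  | 138600.00 | 317040.00
x̄ = 138600.00 / 5640.00 = 24.57 mm
ȳ = 317040.00 / 5640.00 = 56.21 mm

x̄ = 24.57 mm, ȳ = 56.21 mm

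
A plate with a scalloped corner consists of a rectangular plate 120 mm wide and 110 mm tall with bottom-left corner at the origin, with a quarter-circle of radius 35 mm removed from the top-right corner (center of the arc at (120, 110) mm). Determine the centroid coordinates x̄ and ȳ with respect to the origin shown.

plate: A = 120 × 110 = 13200.00, centroid at (60.00, 55.00).
removed quarter-circle: A = −¼π·35² = -962.11, centroid at (105.15, 95.15).
ΣA = 12237.89 mm², ΣAx̄ = 690838.14 mm³, ΣAȳ = 634459.26 mm³.
x̄ = 690838.14/12237.89 = 56.45 mm; ȳ = 634459.26/12237.89 = 51.84 mm.

x̄ = 56.45 mm, ȳ = 51.84 mm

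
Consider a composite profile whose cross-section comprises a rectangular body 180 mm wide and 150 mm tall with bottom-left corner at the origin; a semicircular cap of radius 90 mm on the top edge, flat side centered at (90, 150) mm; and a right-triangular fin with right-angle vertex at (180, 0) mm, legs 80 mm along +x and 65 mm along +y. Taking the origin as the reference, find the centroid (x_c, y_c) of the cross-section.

rectangular body: A = 180 × 150 = 27000.00, centroid at (90.00, 75.00).
semicircular top: A = ½π·90² = 12723.45, centroid at (90.00, 188.20).
triangular fin: A = ½·80·65 = 2600.00, centroid at (206.67, 21.67).
ΣA = 42323.45 mm²
ΣAx_c = (27000.00)(90.00) + (12723.45)(90.00) + (2600.00)(206.67) = 4112443.86 mm³
ΣAy_c = (27000.00)(75.00) + (12723.45)(188.20) + (2600.00)(21.67) = 4475850.87 mm³
x_c = 4112443.86 / 42323.45 = 97.17 mm
y_c = 4475850.87 / 42323.45 = 105.75 mm

x_c = 97.17 mm, y_c = 105.75 mm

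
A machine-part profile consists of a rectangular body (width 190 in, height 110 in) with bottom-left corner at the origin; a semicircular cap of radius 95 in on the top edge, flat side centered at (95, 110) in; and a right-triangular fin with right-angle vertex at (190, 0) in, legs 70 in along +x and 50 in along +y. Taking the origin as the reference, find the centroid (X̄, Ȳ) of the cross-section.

X̄ = 100.62 in, Ȳ = 89.87 in

Part | A | x̄ᵢ | ȳᵢ | A·x̄ᵢ | A·ȳᵢ
rectangular body | 20900.00 | 95.00 | 55.00 | 1985500.00 | 1149500.00
semicircular top | 14176.44 | 95.00 | 150.32 | 1346761.50 | 2130991.39
triangular fin | 1750.00 | 213.33 | 16.67 | 373333.33 | 29166.67
Σ | 36826.44 |  |  | 3705594.83 | 3309658.05
X̄ = 3705594.83 / 36826.44 = 100.62 in
Ȳ = 3309658.05 / 36826.44 = 89.87 in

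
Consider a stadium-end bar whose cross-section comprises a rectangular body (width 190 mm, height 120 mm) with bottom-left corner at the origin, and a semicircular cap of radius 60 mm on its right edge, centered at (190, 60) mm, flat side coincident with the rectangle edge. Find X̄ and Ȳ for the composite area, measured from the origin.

X̄ = 118.94 mm, Ȳ = 60.00 mm

Part | A | x̄ᵢ | ȳᵢ | A·x̄ᵢ | A·ȳᵢ
rectangular body | 22800.00 | 95.00 | 60.00 | 2166000.00 | 1368000.00
semicircular end | 5654.87 | 215.46 | 60.00 | 1218424.69 | 339292.01
Σ | 28454.87 |  |  | 3384424.69 | 1707292.01
X̄ = 3384424.69 / 28454.87 = 118.94 mm
Ȳ = 1707292.01 / 28454.87 = 60.00 mm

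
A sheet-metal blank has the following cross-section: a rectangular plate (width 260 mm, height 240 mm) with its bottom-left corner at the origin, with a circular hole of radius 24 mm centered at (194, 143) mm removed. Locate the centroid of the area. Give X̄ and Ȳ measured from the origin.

X̄ = 128.09 mm, Ȳ = 119.31 mm

Part | A | x̄ᵢ | ȳᵢ | A·x̄ᵢ | A·ȳᵢ
plate | 62400.00 | 130.00 | 120.00 | 8112000.00 | 7488000.00
hole | -1809.56 | 194.00 | 143.00 | -351054.13 | -258766.70
Σ | 60590.44 |  |  | 7760945.87 | 7229233.30
X̄ = 7760945.87 / 60590.44 = 128.09 mm
Ȳ = 7229233.30 / 60590.44 = 119.31 mm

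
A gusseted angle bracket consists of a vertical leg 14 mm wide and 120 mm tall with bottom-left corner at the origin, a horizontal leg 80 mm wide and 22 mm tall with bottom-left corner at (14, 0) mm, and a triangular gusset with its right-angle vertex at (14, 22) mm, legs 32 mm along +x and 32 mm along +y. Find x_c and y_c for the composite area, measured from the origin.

x_c = 30.22 mm, y_c = 34.64 mm

Part | A | x̄ᵢ | ȳᵢ | A·x̄ᵢ | A·ȳᵢ
vertical leg | 1680.00 | 7.00 | 60.00 | 11760.00 | 100800.00
horizontal leg | 1760.00 | 54.00 | 11.00 | 95040.00 | 19360.00
gusset | 512.00 | 24.67 | 32.67 | 12629.33 | 16725.33
Σ | 3952.00 |  |  | 119429.33 | 136885.33
x_c = 119429.33 / 3952.00 = 30.22 mm
y_c = 136885.33 / 3952.00 = 34.64 mm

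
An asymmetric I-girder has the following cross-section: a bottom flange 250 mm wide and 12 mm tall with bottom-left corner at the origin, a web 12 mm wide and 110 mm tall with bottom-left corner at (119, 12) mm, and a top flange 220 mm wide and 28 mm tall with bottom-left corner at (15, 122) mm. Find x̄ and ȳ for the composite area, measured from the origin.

x̄ = 125.00 mm, ȳ = 90.10 mm

bottom flange: A = 250 × 12 = 3000.00, centroid at (125.00, 6.00).
web: A = 12 × 110 = 1320.00, centroid at (125.00, 67.00).
top flange: A = 220 × 28 = 6160.00, centroid at (125.00, 136.00).
ΣA = 10480.00 mm²
ΣAx̄ = (3000.00)(125.00) + (1320.00)(125.00) + (6160.00)(125.00) = 1310000.00 mm³
ΣAȳ = (3000.00)(6.00) + (1320.00)(67.00) + (6160.00)(136.00) = 944200.00 mm³
x̄ = 1310000.00 / 10480.00 = 125.00 mm
ȳ = 944200.00 / 10480.00 = 90.10 mm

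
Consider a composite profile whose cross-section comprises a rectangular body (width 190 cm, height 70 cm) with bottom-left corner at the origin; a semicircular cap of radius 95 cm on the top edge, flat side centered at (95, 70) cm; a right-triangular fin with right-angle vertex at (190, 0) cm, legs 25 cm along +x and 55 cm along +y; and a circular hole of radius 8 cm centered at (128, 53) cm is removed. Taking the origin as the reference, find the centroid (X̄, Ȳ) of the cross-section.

X̄ = 97.30 cm, Ȳ = 72.65 cm

rectangular body: A = 190 × 70 = 13300.00, centroid at (95.00, 35.00).
semicircular top: A = ½π·95² = 14176.44, centroid at (95.00, 110.32).
triangular fin: A = ½·25·55 = 687.50, centroid at (198.33, 18.33).
hole: A = −π·8² = -201.06, centroid at (128.00, 53.00).
ΣA = 27962.87 cm²
ΣAX̄ = (13300.00)(95.00) + (14176.44)(95.00) + (687.50)(198.33) + (-201.06)(128.00) = 2720879.74 cm³
ΣAȲ = (13300.00)(35.00) + (14176.44)(110.32) + (687.50)(18.33) + (-201.06)(53.00) = 2031381.80 cm³
X̄ = 2720879.74 / 27962.87 = 97.30 cm
Ȳ = 2031381.80 / 27962.87 = 72.65 cm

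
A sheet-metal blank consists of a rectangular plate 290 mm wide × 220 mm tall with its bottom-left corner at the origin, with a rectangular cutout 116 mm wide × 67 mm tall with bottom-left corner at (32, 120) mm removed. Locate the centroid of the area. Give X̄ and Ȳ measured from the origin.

X̄ = 152.63 mm, Ȳ = 103.97 mm

Part | A | x̄ᵢ | ȳᵢ | A·x̄ᵢ | A·ȳᵢ
plate | 63800.00 | 145.00 | 110.00 | 9251000.00 | 7018000.00
hole | -7772.00 | 90.00 | 153.50 | -699480.00 | -1193002.00
Σ | 56028.00 |  |  | 8551520.00 | 5824998.00
X̄ = 8551520.00 / 56028.00 = 152.63 mm
Ȳ = 5824998.00 / 56028.00 = 103.97 mm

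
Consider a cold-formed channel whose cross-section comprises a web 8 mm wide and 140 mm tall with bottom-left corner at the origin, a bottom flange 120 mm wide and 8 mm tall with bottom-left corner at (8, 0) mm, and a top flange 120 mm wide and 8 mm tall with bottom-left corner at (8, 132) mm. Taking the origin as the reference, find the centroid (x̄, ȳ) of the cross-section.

web: A = 8 × 140 = 1120.00, centroid at (4.00, 70.00).
bottom flange: A = 120 × 8 = 960.00, centroid at (68.00, 4.00).
top flange: A = 120 × 8 = 960.00, centroid at (68.00, 136.00).
ΣA = 3040.00 mm²
ΣAx̄ = (1120.00)(4.00) + (960.00)(68.00) + (960.00)(68.00) = 135040.00 mm³
ΣAȳ = (1120.00)(70.00) + (960.00)(4.00) + (960.00)(136.00) = 212800.00 mm³
x̄ = 135040.00 / 3040.00 = 44.42 mm
ȳ = 212800.00 / 3040.00 = 70.00 mm

x̄ = 44.42 mm, ȳ = 70.00 mm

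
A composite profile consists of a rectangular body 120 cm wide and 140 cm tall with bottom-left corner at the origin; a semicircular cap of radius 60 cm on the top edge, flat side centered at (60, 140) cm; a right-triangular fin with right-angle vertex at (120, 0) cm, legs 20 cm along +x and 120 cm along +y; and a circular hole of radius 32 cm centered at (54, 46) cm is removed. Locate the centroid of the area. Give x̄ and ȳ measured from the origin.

x̄ = 64.86 cm, ȳ = 98.43 cm

Part | A | x̄ᵢ | ȳᵢ | A·x̄ᵢ | A·ȳᵢ
rectangular body | 16800.00 | 60.00 | 70.00 | 1008000.00 | 1176000.00
semicircular top | 5654.87 | 60.00 | 165.46 | 339292.01 | 935681.35
triangular fin | 1200.00 | 126.67 | 40.00 | 152000.00 | 48000.00
hole | -3216.99 | 54.00 | 46.00 | -173717.51 | -147981.58
Σ | 20437.88 |  |  | 1325574.50 | 2011699.77
x̄ = 1325574.50 / 20437.88 = 64.86 cm
ȳ = 2011699.77 / 20437.88 = 98.43 cm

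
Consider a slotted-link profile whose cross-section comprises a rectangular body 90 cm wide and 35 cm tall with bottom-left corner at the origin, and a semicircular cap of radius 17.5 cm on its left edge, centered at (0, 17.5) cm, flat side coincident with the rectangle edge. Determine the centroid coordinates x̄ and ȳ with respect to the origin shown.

Part | A | x̄ᵢ | ȳᵢ | A·x̄ᵢ | A·ȳᵢ
rectangular body | 3150.00 | 45.00 | 17.50 | 141750.00 | 55125.00
semicircular end | 481.06 | -7.43 | 17.50 | -3572.92 | 8418.49
Σ | 3631.06 |  |  | 138177.08 | 63543.49
x̄ = 138177.08 / 3631.06 = 38.05 cm
ȳ = 63543.49 / 3631.06 = 17.50 cm

x̄ = 38.05 cm, ȳ = 17.50 cm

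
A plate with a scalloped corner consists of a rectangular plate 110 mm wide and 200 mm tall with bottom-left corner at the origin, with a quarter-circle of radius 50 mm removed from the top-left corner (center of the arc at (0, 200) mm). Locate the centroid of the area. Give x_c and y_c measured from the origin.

Part | A | x̄ᵢ | ȳᵢ | A·x̄ᵢ | A·ȳᵢ
plate | 22000.00 | 55.00 | 100.00 | 1210000.00 | 2200000.00
removed quarter-circle | -1963.50 | 21.22 | 178.78 | -41666.67 | -351032.42
Σ | 20036.50 |  |  | 1168333.33 | 1848967.58
x_c = 1168333.33 / 20036.50 = 58.31 mm
y_c = 1848967.58 / 20036.50 = 92.28 mm

x_c = 58.31 mm, y_c = 92.28 mm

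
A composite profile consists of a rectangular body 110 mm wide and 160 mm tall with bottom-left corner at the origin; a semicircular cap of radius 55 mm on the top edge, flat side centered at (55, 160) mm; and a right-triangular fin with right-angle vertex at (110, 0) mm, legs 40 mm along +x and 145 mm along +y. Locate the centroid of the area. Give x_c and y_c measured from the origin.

x_c = 62.85 mm, y_c = 95.81 mm

Part | A | x̄ᵢ | ȳᵢ | A·x̄ᵢ | A·ȳᵢ
rectangular body | 17600.00 | 55.00 | 80.00 | 968000.00 | 1408000.00
semicircular top | 4751.66 | 55.00 | 183.34 | 261341.24 | 871182.09
triangular fin | 2900.00 | 123.33 | 48.33 | 357666.67 | 140166.67
Σ | 25251.66 |  |  | 1587007.91 | 2419348.76
x_c = 1587007.91 / 25251.66 = 62.85 mm
y_c = 2419348.76 / 25251.66 = 95.81 mm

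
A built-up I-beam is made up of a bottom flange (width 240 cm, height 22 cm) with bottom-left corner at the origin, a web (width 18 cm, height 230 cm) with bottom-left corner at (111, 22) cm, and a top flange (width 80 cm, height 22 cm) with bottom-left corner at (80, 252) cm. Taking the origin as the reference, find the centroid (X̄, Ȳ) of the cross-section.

bottom flange: A = 240 × 22 = 5280.00, centroid at (120.00, 11.00).
web: A = 18 × 230 = 4140.00, centroid at (120.00, 137.00).
top flange: A = 80 × 22 = 1760.00, centroid at (120.00, 263.00).
ΣA = 11180.00 cm², ΣAX̄ = 1341600.00 cm³, ΣAȲ = 1088140.00 cm³.
X̄ = 1341600.00/11180.00 = 120.00 cm; Ȳ = 1088140.00/11180.00 = 97.33 cm.

X̄ = 120.00 cm, Ȳ = 97.33 cm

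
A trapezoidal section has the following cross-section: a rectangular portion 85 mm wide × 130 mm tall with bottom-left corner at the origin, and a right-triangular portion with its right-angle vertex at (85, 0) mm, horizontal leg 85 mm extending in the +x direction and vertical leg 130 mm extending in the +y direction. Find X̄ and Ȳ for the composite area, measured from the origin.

rectangular portion: A = 85 × 130 = 11050.00, centroid at (42.50, 65.00).
triangular portion: A = ½·85·130 = 5525.00, centroid at (113.33, 43.33).
ΣA = 16575.00 mm²
ΣAX̄ = (11050.00)(42.50) + (5525.00)(113.33) = 1095791.67 mm³
ΣAȲ = (11050.00)(65.00) + (5525.00)(43.33) = 957666.67 mm³
X̄ = 1095791.67 / 16575.00 = 66.11 mm
Ȳ = 957666.67 / 16575.00 = 57.78 mm

X̄ = 66.11 mm, Ȳ = 57.78 mm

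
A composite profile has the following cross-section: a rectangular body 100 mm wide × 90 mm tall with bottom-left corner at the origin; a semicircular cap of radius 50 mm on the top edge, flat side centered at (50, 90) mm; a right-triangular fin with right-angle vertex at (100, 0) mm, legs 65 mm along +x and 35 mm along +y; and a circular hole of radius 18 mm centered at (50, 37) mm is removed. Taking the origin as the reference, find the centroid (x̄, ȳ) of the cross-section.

x̄ = 56.25 mm, ȳ = 62.65 mm

rectangular body: A = 100 × 90 = 9000.00, centroid at (50.00, 45.00).
semicircular top: A = ½π·50² = 3926.99, centroid at (50.00, 111.22).
triangular fin: A = ½·65·35 = 1137.50, centroid at (121.67, 11.67).
hole: A = −π·18² = -1017.88, centroid at (50.00, 37.00).
ΣA = 13046.61 mm², ΣAx̄ = 733851.57 mm³, ΣAȳ = 817371.93 mm³.
x̄ = 733851.57/13046.61 = 56.25 mm; ȳ = 817371.93/13046.61 = 62.65 mm.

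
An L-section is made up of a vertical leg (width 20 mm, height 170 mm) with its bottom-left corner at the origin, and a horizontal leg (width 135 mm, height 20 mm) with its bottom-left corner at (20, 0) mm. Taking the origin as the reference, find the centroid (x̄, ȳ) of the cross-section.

Part | A | x̄ᵢ | ȳᵢ | A·x̄ᵢ | A·ȳᵢ
vertical leg | 3400.00 | 10.00 | 85.00 | 34000.00 | 289000.00
horizontal leg | 2700.00 | 87.50 | 10.00 | 236250.00 | 27000.00
Σ | 6100.00 |  |  | 270250.00 | 316000.00
x̄ = 270250.00 / 6100.00 = 44.30 mm
ȳ = 316000.00 / 6100.00 = 51.80 mm

x̄ = 44.30 mm, ȳ = 51.80 mm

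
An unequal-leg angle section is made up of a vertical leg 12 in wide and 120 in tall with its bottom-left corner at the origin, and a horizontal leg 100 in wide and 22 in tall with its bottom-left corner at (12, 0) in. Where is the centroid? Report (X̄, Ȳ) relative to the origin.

vertical leg: A = 12 × 120 = 1440.00, centroid at (6.00, 60.00).
horizontal leg: A = 100 × 22 = 2200.00, centroid at (62.00, 11.00).
ΣA = 3640.00 in², ΣAX̄ = 145040.00 in³, ΣAȲ = 110600.00 in³.
X̄ = 145040.00/3640.00 = 39.85 in; Ȳ = 110600.00/3640.00 = 30.38 in.

X̄ = 39.85 in, Ȳ = 30.38 in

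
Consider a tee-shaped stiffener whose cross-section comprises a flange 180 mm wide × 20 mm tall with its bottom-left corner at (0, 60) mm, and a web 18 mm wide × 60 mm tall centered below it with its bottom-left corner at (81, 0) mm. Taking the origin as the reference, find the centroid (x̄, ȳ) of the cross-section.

web: A = 18 × 60 = 1080.00, centroid at (90.00, 30.00).
flange: A = 180 × 20 = 3600.00, centroid at (90.00, 70.00).
ΣA = 4680.00 mm², ΣAx̄ = 421200.00 mm³, ΣAȳ = 284400.00 mm³.
x̄ = 421200.00/4680.00 = 90.00 mm; ȳ = 284400.00/4680.00 = 60.77 mm.

x̄ = 90.00 mm, ȳ = 60.77 mm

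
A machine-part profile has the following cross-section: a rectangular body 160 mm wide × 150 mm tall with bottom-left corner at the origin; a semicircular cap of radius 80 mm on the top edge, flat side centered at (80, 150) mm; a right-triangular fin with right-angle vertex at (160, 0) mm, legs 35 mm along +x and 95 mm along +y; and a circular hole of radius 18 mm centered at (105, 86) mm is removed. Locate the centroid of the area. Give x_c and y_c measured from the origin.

rectangular body: A = 160 × 150 = 24000.00, centroid at (80.00, 75.00).
semicircular top: A = ½π·80² = 10053.10, centroid at (80.00, 183.95).
triangular fin: A = ½·35·95 = 1662.50, centroid at (171.67, 31.67).
hole: A = −π·18² = -1017.88, centroid at (105.00, 86.00).
ΣA = 34697.72 mm², ΣAx_c = 2902766.57 mm³, ΣAy_c = 3614406.30 mm³.
x_c = 2902766.57/34697.72 = 83.66 mm; y_c = 3614406.30/34697.72 = 104.17 mm.

x_c = 83.66 mm, y_c = 104.17 mm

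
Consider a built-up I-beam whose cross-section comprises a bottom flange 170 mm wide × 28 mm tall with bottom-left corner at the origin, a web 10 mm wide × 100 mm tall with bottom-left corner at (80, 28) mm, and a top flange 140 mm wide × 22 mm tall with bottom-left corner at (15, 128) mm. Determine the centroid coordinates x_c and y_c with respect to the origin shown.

x_c = 85.00 mm, y_c = 64.79 mm

bottom flange: A = 170 × 28 = 4760.00, centroid at (85.00, 14.00).
web: A = 10 × 100 = 1000.00, centroid at (85.00, 78.00).
top flange: A = 140 × 22 = 3080.00, centroid at (85.00, 139.00).
ΣA = 8840.00 mm², ΣAx_c = 751400.00 mm³, ΣAy_c = 572760.00 mm³.
x_c = 751400.00/8840.00 = 85.00 mm; y_c = 572760.00/8840.00 = 64.79 mm.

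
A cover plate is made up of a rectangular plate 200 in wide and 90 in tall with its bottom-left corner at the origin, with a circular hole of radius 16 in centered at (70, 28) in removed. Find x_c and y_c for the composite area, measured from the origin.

Part | A | x̄ᵢ | ȳᵢ | A·x̄ᵢ | A·ȳᵢ
plate | 18000.00 | 100.00 | 45.00 | 1800000.00 | 810000.00
hole | -804.25 | 70.00 | 28.00 | -56297.34 | -22518.94
Σ | 17195.75 |  |  | 1743702.66 | 787481.06
x_c = 1743702.66 / 17195.75 = 101.40 in
y_c = 787481.06 / 17195.75 = 45.80 in

x_c = 101.40 in, y_c = 45.80 in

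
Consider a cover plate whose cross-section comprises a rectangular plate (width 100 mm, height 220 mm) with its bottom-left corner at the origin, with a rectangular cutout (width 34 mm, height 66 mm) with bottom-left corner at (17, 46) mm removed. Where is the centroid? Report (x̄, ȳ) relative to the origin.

x̄ = 51.82 mm, ȳ = 113.52 mm

plate: A = 100 × 220 = 22000.00, centroid at (50.00, 110.00).
hole: A = −(34 × 66) = -2244.00, centroid at (34.00, 79.00).
ΣA = 19756.00 mm², ΣAx̄ = 1023704.00 mm³, ΣAȳ = 2242724.00 mm³.
x̄ = 1023704.00/19756.00 = 51.82 mm; ȳ = 2242724.00/19756.00 = 113.52 mm.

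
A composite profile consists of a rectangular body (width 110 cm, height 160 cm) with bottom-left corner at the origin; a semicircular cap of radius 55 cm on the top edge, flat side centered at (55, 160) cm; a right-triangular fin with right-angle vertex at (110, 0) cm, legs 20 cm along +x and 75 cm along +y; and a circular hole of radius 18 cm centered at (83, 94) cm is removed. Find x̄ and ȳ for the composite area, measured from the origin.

rectangular body: A = 110 × 160 = 17600.00, centroid at (55.00, 80.00).
semicircular top: A = ½π·55² = 4751.66, centroid at (55.00, 183.34).
triangular fin: A = ½·20·75 = 750.00, centroid at (116.67, 25.00).
hole: A = −π·18² = -1017.88, centroid at (83.00, 94.00).
ΣA = 22083.78 cm², ΣAx̄ = 1232357.53 cm³, ΣAȳ = 2202251.74 cm³.
x̄ = 1232357.53/22083.78 = 55.80 cm; ȳ = 2202251.74/22083.78 = 99.72 cm.

x̄ = 55.80 cm, ȳ = 99.72 cm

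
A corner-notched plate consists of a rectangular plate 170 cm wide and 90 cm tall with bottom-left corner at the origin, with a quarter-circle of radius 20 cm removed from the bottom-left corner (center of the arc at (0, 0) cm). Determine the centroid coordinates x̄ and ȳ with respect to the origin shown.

x̄ = 86.60 cm, ȳ = 45.77 cm

Part | A | x̄ᵢ | ȳᵢ | A·x̄ᵢ | A·ȳᵢ
plate | 15300.00 | 85.00 | 45.00 | 1300500.00 | 688500.00
removed quarter-circle | -314.16 | 8.49 | 8.49 | -2666.67 | -2666.67
Σ | 14985.84 |  |  | 1297833.33 | 685833.33
x̄ = 1297833.33 / 14985.84 = 86.60 cm
ȳ = 685833.33 / 14985.84 = 45.77 cm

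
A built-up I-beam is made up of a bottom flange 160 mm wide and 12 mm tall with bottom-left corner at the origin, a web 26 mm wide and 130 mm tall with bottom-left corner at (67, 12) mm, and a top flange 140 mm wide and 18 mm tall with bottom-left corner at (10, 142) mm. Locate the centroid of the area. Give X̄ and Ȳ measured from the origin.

bottom flange: A = 160 × 12 = 1920.00, centroid at (80.00, 6.00).
web: A = 26 × 130 = 3380.00, centroid at (80.00, 77.00).
top flange: A = 140 × 18 = 2520.00, centroid at (80.00, 151.00).
ΣA = 7820.00 mm², ΣAX̄ = 625600.00 mm³, ΣAȲ = 652300.00 mm³.
X̄ = 625600.00/7820.00 = 80.00 mm; Ȳ = 652300.00/7820.00 = 83.41 mm.

X̄ = 80.00 mm, Ȳ = 83.41 mm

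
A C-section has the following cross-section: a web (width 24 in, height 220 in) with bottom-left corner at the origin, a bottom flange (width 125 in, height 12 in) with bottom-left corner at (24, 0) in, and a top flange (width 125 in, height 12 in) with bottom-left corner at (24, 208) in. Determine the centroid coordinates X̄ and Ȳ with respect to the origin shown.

web: A = 24 × 220 = 5280.00, centroid at (12.00, 110.00).
bottom flange: A = 125 × 12 = 1500.00, centroid at (86.50, 6.00).
top flange: A = 125 × 12 = 1500.00, centroid at (86.50, 214.00).
ΣA = 8280.00 in²
ΣAX̄ = (5280.00)(12.00) + (1500.00)(86.50) + (1500.00)(86.50) = 322860.00 in³
ΣAȲ = (5280.00)(110.00) + (1500.00)(6.00) + (1500.00)(214.00) = 910800.00 in³
X̄ = 322860.00 / 8280.00 = 38.99 in
Ȳ = 910800.00 / 8280.00 = 110.00 in

X̄ = 38.99 in, Ȳ = 110.00 in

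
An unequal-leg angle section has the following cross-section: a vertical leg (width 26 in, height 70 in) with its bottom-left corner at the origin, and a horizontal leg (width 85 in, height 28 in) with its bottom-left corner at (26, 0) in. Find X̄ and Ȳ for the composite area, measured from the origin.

vertical leg: A = 26 × 70 = 1820.00, centroid at (13.00, 35.00).
horizontal leg: A = 85 × 28 = 2380.00, centroid at (68.50, 14.00).
ΣA = 4200.00 in², ΣAX̄ = 186690.00 in³, ΣAȲ = 97020.00 in³.
X̄ = 186690.00/4200.00 = 44.45 in; Ȳ = 97020.00/4200.00 = 23.10 in.

X̄ = 44.45 in, Ȳ = 23.10 in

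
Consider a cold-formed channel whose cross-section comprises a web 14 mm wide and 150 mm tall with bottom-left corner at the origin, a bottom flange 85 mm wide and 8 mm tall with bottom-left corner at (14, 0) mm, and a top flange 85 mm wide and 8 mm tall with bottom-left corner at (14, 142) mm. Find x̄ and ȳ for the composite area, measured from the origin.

x̄ = 26.46 mm, ȳ = 75.00 mm

Part | A | x̄ᵢ | ȳᵢ | A·x̄ᵢ | A·ȳᵢ
web | 2100.00 | 7.00 | 75.00 | 14700.00 | 157500.00
bottom flange | 680.00 | 56.50 | 4.00 | 38420.00 | 2720.00
top flange | 680.00 | 56.50 | 146.00 | 38420.00 | 99280.00
Σ | 3460.00 |  |  | 91540.00 | 259500.00
x̄ = 91540.00 / 3460.00 = 26.46 mm
ȳ = 259500.00 / 3460.00 = 75.00 mm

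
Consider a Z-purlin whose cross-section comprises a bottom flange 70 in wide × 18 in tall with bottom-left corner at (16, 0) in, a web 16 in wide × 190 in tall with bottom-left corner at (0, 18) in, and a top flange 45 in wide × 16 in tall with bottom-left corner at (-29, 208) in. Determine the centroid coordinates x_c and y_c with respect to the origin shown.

bottom flange: A = 70 × 18 = 1260.00, centroid at (51.00, 9.00).
web: A = 16 × 190 = 3040.00, centroid at (8.00, 113.00).
top flange: A = 45 × 16 = 720.00, centroid at (-6.50, 216.00).
ΣA = 5020.00 in², ΣAx_c = 83900.00 in³, ΣAy_c = 510380.00 in³.
x_c = 83900.00/5020.00 = 16.71 in; y_c = 510380.00/5020.00 = 101.67 in.

x_c = 16.71 in, y_c = 101.67 in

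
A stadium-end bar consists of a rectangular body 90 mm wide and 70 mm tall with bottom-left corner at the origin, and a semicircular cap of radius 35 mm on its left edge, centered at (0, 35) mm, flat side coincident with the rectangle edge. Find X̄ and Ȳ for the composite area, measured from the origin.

X̄ = 31.00 mm, Ȳ = 35.00 mm

rectangular body: A = 90 × 70 = 6300.00, centroid at (45.00, 35.00).
semicircular end: A = ½π·35² = 1924.23, centroid at (-14.85, 35.00).
ΣA = 8224.23 mm²
ΣAX̄ = (6300.00)(45.00) + (1924.23)(-14.85) = 254916.67 mm³
ΣAȲ = (6300.00)(35.00) + (1924.23)(35.00) = 287847.89 mm³
X̄ = 254916.67 / 8224.23 = 31.00 mm
Ȳ = 287847.89 / 8224.23 = 35.00 mm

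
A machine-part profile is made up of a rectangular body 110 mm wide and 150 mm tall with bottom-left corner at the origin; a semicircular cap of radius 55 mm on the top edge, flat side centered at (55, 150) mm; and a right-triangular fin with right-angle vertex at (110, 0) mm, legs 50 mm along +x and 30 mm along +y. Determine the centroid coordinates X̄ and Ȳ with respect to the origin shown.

rectangular body: A = 110 × 150 = 16500.00, centroid at (55.00, 75.00).
semicircular top: A = ½π·55² = 4751.66, centroid at (55.00, 173.34).
triangular fin: A = ½·50·30 = 750.00, centroid at (126.67, 10.00).
ΣA = 22001.66 mm², ΣAX̄ = 1263841.24 mm³, ΣAȲ = 2068665.50 mm³.
X̄ = 1263841.24/22001.66 = 57.44 mm; Ȳ = 2068665.50/22001.66 = 94.02 mm.

X̄ = 57.44 mm, Ȳ = 94.02 mm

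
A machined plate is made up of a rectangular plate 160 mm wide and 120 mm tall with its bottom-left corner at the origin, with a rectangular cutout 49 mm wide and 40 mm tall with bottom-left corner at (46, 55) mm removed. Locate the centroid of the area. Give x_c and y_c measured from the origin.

Part | A | x̄ᵢ | ȳᵢ | A·x̄ᵢ | A·ȳᵢ
plate | 19200.00 | 80.00 | 60.00 | 1536000.00 | 1152000.00
hole | -1960.00 | 70.50 | 75.00 | -138180.00 | -147000.00
Σ | 17240.00 |  |  | 1397820.00 | 1005000.00
x_c = 1397820.00 / 17240.00 = 81.08 mm
y_c = 1005000.00 / 17240.00 = 58.29 mm

x_c = 81.08 mm, y_c = 58.29 mm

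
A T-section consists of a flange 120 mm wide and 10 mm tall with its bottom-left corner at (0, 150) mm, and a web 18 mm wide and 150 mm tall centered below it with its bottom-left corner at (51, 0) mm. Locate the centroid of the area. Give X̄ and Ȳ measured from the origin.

X̄ = 60.00 mm, Ȳ = 99.62 mm

web: A = 18 × 150 = 2700.00, centroid at (60.00, 75.00).
flange: A = 120 × 10 = 1200.00, centroid at (60.00, 155.00).
ΣA = 3900.00 mm², ΣAX̄ = 234000.00 mm³, ΣAȲ = 388500.00 mm³.
X̄ = 234000.00/3900.00 = 60.00 mm; Ȳ = 388500.00/3900.00 = 99.62 mm.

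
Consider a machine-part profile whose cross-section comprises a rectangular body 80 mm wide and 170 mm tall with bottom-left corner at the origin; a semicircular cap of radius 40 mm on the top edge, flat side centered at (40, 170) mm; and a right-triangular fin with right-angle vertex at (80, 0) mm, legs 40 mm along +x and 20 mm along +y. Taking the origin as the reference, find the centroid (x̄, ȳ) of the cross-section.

rectangular body: A = 80 × 170 = 13600.00, centroid at (40.00, 85.00).
semicircular top: A = ½π·40² = 2513.27, centroid at (40.00, 186.98).
triangular fin: A = ½·40·20 = 400.00, centroid at (93.33, 6.67).
ΣA = 16513.27 mm², ΣAx̄ = 681864.30 mm³, ΣAȳ = 1628589.93 mm³.
x̄ = 681864.30/16513.27 = 41.29 mm; ȳ = 1628589.93/16513.27 = 98.62 mm.

x̄ = 41.29 mm, ȳ = 98.62 mm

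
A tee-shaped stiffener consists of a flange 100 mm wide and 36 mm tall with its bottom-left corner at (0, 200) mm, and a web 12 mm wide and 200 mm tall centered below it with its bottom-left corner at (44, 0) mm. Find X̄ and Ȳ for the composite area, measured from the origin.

X̄ = 50.00 mm, Ȳ = 170.80 mm

web: A = 12 × 200 = 2400.00, centroid at (50.00, 100.00).
flange: A = 100 × 36 = 3600.00, centroid at (50.00, 218.00).
ΣA = 6000.00 mm², ΣAX̄ = 300000.00 mm³, ΣAȲ = 1024800.00 mm³.
X̄ = 300000.00/6000.00 = 50.00 mm; Ȳ = 1024800.00/6000.00 = 170.80 mm.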